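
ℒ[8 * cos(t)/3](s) 8 * s/(3 * (s^2 + 1))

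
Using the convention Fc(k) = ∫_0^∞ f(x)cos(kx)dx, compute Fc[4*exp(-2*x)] 8/(k^2+4)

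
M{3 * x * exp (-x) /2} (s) 3 * gamma (s + 1) /2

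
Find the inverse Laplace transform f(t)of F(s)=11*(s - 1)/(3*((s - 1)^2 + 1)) 11*exp(t)*cos(t)/3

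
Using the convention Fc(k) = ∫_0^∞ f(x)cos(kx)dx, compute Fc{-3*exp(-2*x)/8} -3/(4*k^2 + 16)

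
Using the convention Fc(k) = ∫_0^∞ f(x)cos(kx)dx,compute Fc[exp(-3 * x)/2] 3/(2 * (k^2 + 9))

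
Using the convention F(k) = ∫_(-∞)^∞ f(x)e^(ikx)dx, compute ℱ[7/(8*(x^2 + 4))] 7*pi*exp(-2*Abs(k))/16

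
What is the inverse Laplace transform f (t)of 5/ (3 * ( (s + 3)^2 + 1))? 5 * exp (-3 * t) * sin (t)/3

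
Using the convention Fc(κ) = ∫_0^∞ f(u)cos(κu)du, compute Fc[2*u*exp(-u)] 2*(1 - κ^2)/(κ^2 + 1)^2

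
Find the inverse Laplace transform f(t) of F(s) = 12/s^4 2*t^3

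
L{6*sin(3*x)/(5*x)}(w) 6*atan(3/w)/5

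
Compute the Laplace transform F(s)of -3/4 -3/(4*s)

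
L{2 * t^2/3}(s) 4/(3 * s^3)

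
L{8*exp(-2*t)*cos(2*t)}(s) 8*(s + 2)/((s + 2)^2 + 4)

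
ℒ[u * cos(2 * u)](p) (p^2 - 4)/(p^2 + 4)^2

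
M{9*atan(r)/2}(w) -9*pi*sec(pi*w/2)/(4*w)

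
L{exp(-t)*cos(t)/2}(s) (s + 1)/(2*((s + 1)^2 + 1))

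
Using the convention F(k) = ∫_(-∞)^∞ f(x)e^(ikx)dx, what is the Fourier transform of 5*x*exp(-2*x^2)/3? 5*sqrt(2)*I*sqrt(pi)*k*exp(-k^2/8)/24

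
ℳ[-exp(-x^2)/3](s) -gamma(s/2)/6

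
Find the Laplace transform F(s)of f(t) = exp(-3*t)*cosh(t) (s + 3)/((s + 3)^2 - 1)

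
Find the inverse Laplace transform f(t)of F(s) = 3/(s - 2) 3*exp(2*t)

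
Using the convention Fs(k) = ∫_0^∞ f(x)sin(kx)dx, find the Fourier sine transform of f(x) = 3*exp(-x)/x 3*atan(k)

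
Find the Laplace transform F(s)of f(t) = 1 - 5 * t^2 1/s - 10/s^3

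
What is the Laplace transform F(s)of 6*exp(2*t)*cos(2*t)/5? 6*(s - 2)/(5*((s - 2)^2 + 4))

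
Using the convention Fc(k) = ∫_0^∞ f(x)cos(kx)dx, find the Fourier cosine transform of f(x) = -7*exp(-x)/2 -7/(2*k^2 + 2)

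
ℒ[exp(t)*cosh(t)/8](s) (s - 1)/(8*s*(s - 2))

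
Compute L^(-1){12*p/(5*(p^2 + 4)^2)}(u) 3*u*sin(2*u)/5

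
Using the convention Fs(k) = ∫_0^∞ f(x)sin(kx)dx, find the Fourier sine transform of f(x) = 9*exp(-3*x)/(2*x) 9*atan(k/3)/2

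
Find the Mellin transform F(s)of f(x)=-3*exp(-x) -3*gamma(s)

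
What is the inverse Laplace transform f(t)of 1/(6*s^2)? t/6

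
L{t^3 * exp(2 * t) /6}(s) (s - 2) ^(-4) 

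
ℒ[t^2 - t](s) 2/s^3 - 1/s^2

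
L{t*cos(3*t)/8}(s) (s^2 - 9)/(8*(s^2 + 9)^2)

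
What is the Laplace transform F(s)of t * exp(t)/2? 1/(2 * (s - 1)^2)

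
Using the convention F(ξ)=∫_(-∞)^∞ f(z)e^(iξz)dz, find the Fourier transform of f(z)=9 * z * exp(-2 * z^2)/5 9 * sqrt(2) * I * sqrt(pi) * ξ * exp(-ξ^2/8)/40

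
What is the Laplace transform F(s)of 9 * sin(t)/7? 9/(7 * (s^2 + 1))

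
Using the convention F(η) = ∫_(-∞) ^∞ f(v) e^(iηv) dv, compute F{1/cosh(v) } pi/cosh(pi*η/2) 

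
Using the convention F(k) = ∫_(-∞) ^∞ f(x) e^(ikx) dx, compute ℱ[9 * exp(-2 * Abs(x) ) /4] 9/(k^2 + 4) 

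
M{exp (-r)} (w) gamma (w)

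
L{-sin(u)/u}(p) -atan(1/p)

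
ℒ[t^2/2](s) s^(-3)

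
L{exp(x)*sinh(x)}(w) 1/(w*(w - 2))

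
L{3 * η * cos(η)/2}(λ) 3 * (λ^2 - 1)/(2 * (λ^2 + 1)^2)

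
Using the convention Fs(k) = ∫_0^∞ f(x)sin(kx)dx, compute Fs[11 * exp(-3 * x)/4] 11 * k/(4 * (k^2 + 9))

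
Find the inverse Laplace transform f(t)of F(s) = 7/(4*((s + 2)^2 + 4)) 7*exp(-2*t)*sin(2*t)/8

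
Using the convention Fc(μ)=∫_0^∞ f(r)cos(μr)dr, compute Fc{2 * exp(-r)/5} 2/(5 * (μ^2+1))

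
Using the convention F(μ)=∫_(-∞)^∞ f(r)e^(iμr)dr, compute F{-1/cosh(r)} -pi/cosh(pi*μ/2)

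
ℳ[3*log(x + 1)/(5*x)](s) -3*pi*csc(pi*s)/(5*s - 5)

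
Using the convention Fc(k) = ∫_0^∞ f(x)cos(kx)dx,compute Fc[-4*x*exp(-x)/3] 4*(k^2 - 1)/(3*(k^2 + 1)^2)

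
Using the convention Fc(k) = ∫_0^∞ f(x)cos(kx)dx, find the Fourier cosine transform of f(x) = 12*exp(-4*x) 48/(k^2 + 16)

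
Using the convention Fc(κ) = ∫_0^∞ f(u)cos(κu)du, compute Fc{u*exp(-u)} (1 - κ^2)/(κ^2 + 1)^2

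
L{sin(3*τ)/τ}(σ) atan(3/σ)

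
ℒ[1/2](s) 1/(2*s)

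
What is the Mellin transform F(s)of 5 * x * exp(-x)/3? 5 * gamma(s + 1)/3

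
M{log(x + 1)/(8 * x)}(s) -pi * csc(pi * s)/(8 * s - 8)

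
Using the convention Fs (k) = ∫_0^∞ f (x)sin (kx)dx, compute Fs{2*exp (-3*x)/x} 2*atan (k/3)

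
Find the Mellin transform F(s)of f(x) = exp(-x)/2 gamma(s)/2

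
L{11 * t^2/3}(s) 22/(3 * s^3)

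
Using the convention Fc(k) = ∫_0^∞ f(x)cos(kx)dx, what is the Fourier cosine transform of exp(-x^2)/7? sqrt(pi) * exp(-k^2/4)/14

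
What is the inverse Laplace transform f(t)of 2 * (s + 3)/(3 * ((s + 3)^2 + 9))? 2 * exp(-3 * t) * cos(3 * t)/3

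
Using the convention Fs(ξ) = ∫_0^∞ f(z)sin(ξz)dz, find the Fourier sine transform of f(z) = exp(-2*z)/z atan(ξ/2)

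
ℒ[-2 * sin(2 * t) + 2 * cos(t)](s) 2 * s/(s^2 + 1) - 4/(s^2 + 4)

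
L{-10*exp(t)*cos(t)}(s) 10*(1 - s)/((s - 1)^2 + 1)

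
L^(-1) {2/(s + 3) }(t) 2 * exp(-3 * t) 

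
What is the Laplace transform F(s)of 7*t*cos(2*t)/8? 7*(s^2 - 4)/(8*(s^2+4)^2)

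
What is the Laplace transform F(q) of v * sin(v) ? 2 * q/(q^2 + 1) ^2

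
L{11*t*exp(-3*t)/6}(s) 11/(6*(s + 3)^2)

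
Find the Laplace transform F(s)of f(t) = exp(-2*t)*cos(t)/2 (s+2)/(2*((s+2)^2+1))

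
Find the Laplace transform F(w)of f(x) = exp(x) 1/(w - 1)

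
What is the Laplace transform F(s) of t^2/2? s^(-3) 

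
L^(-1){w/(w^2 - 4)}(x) cosh(2 * x)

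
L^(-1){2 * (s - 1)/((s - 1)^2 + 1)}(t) 2 * exp(t) * cos(t)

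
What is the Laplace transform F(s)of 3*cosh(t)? 3*s/(s^2 - 1)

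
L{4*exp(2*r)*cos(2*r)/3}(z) 4*(z - 2)/(3*((z - 2)^2 + 4))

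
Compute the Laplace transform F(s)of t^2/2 s^(-3)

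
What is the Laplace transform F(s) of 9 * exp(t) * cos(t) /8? 9 * (s - 1) /(8 * ((s - 1) ^2 + 1) ) 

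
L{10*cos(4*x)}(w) 10*w/(w^2 + 16)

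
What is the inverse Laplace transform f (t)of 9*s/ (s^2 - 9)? 9*cosh (3*t)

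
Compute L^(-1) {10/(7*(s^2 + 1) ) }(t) 10*sin(t) /7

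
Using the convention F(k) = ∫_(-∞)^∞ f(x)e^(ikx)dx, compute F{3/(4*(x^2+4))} 3*pi*exp(-2*Abs(k))/8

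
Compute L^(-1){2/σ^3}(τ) τ^2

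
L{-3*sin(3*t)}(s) -9/(s^2 + 9)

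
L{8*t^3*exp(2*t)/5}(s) 48/(5*(s - 2)^4)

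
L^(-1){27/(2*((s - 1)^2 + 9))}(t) 9*exp(t)*sin(3*t)/2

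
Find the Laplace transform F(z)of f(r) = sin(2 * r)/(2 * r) atan(2/z)/2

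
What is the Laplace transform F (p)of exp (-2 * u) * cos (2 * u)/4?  (p + 2)/ (4 * ( (p + 2)^2 + 4))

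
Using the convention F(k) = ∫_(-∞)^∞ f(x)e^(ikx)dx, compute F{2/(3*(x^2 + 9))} 2*pi*exp(-3*Abs(k))/9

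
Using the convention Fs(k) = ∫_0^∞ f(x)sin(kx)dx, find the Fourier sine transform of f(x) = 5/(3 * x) 5 * pi/6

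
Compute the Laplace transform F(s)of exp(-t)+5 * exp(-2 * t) 5/(s+2)+1/(s+1)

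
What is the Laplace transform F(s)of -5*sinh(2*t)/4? -5/(2*s^2 - 8)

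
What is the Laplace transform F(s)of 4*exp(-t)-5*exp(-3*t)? 4/(s+1)-5/(s+3)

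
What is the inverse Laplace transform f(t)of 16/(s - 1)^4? 8*t^3*exp(t)/3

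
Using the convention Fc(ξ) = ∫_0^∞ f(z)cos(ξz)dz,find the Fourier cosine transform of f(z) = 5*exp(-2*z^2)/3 5*sqrt(2)*sqrt(pi)*exp(-ξ^2/8)/12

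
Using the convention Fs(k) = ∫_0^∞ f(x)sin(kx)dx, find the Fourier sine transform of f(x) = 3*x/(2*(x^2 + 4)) 3*pi*exp(-2*k)/4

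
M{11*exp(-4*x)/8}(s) 11*gamma(s)/(8*2^(2*s))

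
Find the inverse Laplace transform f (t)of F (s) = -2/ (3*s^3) -t^2/3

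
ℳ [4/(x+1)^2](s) -4 * pi * (s - 1)/sin(pi * s)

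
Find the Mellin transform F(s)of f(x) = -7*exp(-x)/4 -7*gamma(s)/4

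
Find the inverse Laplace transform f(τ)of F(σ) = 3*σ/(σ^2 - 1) 3*cosh(τ)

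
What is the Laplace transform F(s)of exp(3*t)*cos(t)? (s - 3)/((s - 3)^2 + 1)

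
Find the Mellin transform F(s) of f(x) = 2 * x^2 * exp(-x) 2 * gamma(s + 2) 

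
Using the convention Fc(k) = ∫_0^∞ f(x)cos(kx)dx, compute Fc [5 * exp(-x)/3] 5/(3 * (k^2 + 1))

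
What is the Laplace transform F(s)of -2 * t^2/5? -4/(5 * s^3)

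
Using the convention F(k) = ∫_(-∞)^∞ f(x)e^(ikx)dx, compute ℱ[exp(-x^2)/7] sqrt(pi) * exp(-k^2/4)/7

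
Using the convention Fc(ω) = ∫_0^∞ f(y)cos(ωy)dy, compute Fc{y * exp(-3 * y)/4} (9 - ω^2)/(4 * (ω^2+9)^2)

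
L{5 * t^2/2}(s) 5/s^3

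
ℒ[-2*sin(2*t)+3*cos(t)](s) 3*s/(s^2+1) - 4/(s^2+4)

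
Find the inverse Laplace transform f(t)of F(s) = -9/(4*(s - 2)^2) -9*t*exp(2*t)/4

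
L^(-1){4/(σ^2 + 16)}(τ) sin(4 * τ)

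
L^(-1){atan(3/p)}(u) sin(3*u)/u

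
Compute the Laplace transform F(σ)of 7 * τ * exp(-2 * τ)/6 7/(6 * (σ + 2)^2)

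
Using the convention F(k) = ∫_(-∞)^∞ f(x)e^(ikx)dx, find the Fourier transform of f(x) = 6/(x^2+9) 2 * pi * exp(-3 * Abs(k))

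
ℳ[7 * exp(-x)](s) 7 * gamma(s)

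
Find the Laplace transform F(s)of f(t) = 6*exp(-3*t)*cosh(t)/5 6*(s + 3)/(5*((s + 3)^2 - 1))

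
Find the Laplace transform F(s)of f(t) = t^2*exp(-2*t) 2/(s+2)^3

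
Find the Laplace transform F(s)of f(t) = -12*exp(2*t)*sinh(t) -12/((s - 2)^2 - 1)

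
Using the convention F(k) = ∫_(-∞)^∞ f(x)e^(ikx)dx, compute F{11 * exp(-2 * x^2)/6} 11 * sqrt(2) * sqrt(pi) * exp(-k^2/8)/12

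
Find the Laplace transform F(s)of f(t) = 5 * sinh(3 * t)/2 15/(2 * (s^2 - 9))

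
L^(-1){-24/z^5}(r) -r^4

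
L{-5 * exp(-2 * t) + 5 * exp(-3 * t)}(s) 5/(s + 3) - 5/(s + 2)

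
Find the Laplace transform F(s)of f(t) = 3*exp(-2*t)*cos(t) 3*(s + 2)/((s + 2)^2 + 1)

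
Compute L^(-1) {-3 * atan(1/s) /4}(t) -3 * sin(t) /(4 * t) 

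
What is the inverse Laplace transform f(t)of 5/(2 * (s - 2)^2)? 5 * t * exp(2 * t)/2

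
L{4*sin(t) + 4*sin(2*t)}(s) 8/(s^2 + 4) + 4/(s^2 + 1)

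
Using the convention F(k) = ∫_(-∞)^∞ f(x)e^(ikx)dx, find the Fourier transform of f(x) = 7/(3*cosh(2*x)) 7*pi/(6*cosh(pi*k/4))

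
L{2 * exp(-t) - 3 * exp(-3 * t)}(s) 2/(s+1) - 3/(s+3)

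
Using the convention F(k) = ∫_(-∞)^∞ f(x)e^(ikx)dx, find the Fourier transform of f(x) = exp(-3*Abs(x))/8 3/(4*(k^2 + 9))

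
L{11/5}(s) 11/(5 * s)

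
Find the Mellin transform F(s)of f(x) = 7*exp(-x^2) 7*gamma(s/2)/2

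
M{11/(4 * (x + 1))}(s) 11 * pi * csc(pi * s)/4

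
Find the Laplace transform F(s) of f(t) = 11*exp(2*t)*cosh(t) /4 11*(s - 2) /(4*((s - 2) ^2 - 1) ) 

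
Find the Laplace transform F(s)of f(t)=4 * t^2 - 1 8/s^3 - 1/s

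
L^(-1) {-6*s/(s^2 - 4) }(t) -6*cosh(2*t) 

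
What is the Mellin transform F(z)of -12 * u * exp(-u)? -12 * gamma(z + 1)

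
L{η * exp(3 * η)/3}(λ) 1/(3 * (λ - 3)^2)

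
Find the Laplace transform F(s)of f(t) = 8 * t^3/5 48/(5 * s^4)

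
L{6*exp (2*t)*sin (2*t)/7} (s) 12/ (7*( (s - 2)^2 + 4))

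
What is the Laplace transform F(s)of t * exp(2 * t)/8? 1/(8 * (s - 2)^2)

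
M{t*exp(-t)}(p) gamma(p+1)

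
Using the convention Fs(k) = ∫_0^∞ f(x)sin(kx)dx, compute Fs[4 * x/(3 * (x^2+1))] 2 * pi * exp(-k)/3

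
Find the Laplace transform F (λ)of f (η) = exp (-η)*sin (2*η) 2/ ( (λ+1)^2+4)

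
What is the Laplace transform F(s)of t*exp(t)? (s - 1)^(-2)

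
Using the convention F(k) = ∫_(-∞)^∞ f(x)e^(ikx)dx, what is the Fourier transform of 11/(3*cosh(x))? 11*pi/(3*cosh(pi*k/2))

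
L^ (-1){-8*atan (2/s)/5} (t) -8*sin (2*t)/ (5*t)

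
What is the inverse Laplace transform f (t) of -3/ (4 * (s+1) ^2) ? -3 * t * exp (-t) /4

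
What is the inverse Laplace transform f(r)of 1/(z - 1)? exp(r)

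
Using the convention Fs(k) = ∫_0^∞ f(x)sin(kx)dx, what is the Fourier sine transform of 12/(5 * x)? 6 * pi/5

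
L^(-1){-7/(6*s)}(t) -7/6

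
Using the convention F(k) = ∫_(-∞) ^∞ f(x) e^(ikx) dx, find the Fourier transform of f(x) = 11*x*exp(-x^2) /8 11*I*sqrt(pi)*k*exp(-k^2/4) /16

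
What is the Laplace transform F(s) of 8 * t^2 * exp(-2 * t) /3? 16/(3 * (s + 2) ^3) 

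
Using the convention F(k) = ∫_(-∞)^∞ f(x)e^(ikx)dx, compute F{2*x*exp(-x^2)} I*sqrt(pi)*k*exp(-k^2/4)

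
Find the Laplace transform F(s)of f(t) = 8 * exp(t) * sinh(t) 8/(s * (s - 2))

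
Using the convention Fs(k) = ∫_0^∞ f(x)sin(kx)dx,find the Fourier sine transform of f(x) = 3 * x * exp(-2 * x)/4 3 * k/(k^2+4)^2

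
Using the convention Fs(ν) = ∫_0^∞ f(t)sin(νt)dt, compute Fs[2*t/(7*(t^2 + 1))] pi*exp(-ν)/7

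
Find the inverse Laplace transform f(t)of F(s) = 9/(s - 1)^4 3 * t^3 * exp(t)/2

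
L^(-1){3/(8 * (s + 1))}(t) 3 * exp(-t)/8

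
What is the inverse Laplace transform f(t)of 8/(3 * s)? 8/3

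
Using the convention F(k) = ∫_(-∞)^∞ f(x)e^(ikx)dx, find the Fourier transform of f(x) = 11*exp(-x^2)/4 11*sqrt(pi)*exp(-k^2/4)/4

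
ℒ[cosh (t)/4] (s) s/ (4*(s^2 - 1))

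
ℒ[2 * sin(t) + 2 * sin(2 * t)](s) 2/(s^2 + 1) + 4/(s^2 + 4)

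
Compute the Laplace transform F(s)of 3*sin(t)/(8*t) 3*atan(1/s)/8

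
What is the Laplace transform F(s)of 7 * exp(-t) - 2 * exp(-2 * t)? 7/(s+1) - 2/(s+2)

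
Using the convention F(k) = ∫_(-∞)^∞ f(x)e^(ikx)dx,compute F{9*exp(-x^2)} 9*sqrt(pi)*exp(-k^2/4)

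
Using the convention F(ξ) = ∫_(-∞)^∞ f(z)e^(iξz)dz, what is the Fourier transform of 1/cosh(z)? pi/cosh(pi*ξ/2)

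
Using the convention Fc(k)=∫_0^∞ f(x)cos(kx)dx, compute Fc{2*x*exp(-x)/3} 2*(1 - k^2)/(3*(k^2+1)^2)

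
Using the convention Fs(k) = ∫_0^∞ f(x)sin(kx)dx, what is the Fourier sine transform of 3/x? 3*pi/2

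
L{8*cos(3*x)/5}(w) 8*w/(5*(w^2 + 9))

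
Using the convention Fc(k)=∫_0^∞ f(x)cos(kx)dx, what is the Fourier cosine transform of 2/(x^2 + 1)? pi*exp(-k)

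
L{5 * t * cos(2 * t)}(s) 5 * (s^2 - 4)/(s^2 + 4)^2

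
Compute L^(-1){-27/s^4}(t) -9*t^3/2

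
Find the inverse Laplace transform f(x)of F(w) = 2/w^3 x^2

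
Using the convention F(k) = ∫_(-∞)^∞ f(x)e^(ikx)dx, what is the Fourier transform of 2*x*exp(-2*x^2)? sqrt(2)*I*sqrt(pi)*k*exp(-k^2/8)/4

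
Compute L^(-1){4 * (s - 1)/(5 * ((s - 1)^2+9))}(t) 4 * exp(t) * cos(3 * t)/5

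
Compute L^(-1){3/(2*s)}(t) 3/2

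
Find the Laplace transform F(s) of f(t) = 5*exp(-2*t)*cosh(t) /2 5*(s+2) /(2*((s+2) ^2 - 1) ) 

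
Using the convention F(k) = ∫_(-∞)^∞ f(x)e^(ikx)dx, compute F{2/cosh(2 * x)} pi/cosh(pi * k/4)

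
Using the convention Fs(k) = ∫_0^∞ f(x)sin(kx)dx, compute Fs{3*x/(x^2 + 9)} 3*pi*exp(-3*k)/2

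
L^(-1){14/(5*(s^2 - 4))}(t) 7*sinh(2*t)/5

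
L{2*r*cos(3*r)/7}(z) 2*(z^2 - 9)/(7*(z^2 + 9)^2)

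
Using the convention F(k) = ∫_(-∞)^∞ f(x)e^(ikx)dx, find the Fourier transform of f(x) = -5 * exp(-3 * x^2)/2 -5 * sqrt(3) * sqrt(pi) * exp(-k^2/12)/6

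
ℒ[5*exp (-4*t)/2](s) 5/ (2*(s + 4))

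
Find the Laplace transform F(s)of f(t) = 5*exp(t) 5/(s - 1)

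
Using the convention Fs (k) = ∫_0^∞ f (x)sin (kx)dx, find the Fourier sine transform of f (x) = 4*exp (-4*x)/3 4*k/ (3*(k^2+16))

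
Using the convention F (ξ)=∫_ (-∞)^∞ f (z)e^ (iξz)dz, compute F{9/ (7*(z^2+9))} 3*pi*exp (-3*Abs (ξ))/7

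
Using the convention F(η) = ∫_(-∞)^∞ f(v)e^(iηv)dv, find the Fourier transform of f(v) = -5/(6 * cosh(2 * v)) -5 * pi/(12 * cosh(pi * η/4))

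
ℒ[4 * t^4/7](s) 96/(7 * s^5)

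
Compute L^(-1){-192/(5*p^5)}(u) -8*u^4/5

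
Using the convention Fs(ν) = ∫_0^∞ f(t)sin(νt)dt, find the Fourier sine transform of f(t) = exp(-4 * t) ν/(ν^2+16)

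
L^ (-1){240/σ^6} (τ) 2 * τ^5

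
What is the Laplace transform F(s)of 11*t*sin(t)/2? 11*s/(s^2 + 1)^2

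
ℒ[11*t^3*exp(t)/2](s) 33/(s - 1)^4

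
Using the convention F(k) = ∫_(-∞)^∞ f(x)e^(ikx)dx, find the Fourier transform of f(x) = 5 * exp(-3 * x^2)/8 5 * sqrt(3) * sqrt(pi) * exp(-k^2/12)/24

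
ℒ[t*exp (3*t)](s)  (s - 3)^ (-2)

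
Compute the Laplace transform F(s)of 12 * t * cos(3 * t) 12 * (s^2 - 9)/(s^2 + 9)^2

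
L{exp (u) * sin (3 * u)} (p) 3/ ( (p - 1)^2+9)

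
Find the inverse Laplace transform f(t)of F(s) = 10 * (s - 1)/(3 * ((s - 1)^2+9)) 10 * exp(t) * cos(3 * t)/3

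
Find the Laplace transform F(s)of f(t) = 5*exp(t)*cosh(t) 5*(s - 1)/(s*(s - 2))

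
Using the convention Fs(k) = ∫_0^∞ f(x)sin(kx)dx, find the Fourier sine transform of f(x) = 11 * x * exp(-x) 22 * k/(k^2 + 1)^2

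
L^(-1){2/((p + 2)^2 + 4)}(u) exp(-2 * u) * sin(2 * u)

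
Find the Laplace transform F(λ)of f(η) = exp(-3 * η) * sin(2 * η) 2/((λ + 3)^2 + 4)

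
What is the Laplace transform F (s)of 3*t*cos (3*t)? 3*(s^2 - 9)/ (s^2 + 9)^2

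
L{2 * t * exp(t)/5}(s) 2/(5 * (s - 1)^2)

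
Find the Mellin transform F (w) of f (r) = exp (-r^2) gamma (w/2) /2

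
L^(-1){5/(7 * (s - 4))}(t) 5 * exp(4 * t)/7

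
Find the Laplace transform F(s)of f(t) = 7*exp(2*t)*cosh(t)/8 7*(s - 2)/(8*((s - 2)^2 - 1))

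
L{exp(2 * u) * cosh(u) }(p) (p - 2) /((p - 2) ^2 - 1) 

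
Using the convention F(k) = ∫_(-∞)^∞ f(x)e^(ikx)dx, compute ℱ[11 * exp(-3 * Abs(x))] 66/(k^2 + 9)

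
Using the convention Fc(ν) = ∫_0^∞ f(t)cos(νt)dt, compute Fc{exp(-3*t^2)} sqrt(3)*sqrt(pi)*exp(-ν^2/12)/6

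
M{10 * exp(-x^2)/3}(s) 5 * gamma(s/2)/3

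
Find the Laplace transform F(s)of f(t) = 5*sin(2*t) 10/(s^2 + 4)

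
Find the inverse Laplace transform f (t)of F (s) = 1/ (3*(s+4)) exp (-4*t)/3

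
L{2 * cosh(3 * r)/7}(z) 2 * z/(7 * (z^2-9))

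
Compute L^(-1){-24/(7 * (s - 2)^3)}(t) -12 * t^2 * exp(2 * t)/7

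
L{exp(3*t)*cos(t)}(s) (s - 3)/((s - 3)^2+1)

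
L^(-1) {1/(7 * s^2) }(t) t/7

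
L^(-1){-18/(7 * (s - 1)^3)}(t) -9 * t^2 * exp(t)/7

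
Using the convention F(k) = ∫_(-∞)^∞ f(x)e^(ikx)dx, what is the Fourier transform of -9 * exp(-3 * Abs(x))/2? -27/(k^2 + 9)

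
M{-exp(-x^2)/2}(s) -gamma(s/2)/4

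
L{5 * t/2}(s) 5/(2 * s^2)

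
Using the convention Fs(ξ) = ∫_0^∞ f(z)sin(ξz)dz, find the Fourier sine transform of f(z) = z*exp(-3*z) 6*ξ/(ξ^2 + 9)^2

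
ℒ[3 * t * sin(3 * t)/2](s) 9 * s/(s^2+9)^2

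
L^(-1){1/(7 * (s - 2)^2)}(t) t * exp(2 * t)/7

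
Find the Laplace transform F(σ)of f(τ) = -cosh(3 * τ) -σ/(σ^2-9)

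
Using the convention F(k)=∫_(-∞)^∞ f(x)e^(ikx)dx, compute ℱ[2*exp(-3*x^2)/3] 2*sqrt(3)*sqrt(pi)*exp(-k^2/12)/9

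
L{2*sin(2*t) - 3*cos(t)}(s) 4/(s^2 + 4) - 3*s/(s^2 + 1)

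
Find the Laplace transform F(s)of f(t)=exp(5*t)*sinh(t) 1/((s - 5)^2 - 1)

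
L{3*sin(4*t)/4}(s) 3/(s^2 + 16)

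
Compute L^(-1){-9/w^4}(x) -3*x^3/2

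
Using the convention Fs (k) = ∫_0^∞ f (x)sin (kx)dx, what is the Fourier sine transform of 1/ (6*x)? pi/12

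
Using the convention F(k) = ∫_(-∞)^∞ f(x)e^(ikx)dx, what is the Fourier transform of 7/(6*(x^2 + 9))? 7*pi*exp(-3*Abs(k))/18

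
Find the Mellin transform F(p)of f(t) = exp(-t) gamma(p)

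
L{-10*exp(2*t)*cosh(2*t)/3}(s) 10*(2 - s)/(3*s*(s - 4))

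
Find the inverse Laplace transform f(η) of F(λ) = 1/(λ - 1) exp(η) 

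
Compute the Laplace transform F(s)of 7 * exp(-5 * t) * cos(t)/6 7 * (s + 5)/(6 * ((s + 5)^2 + 1))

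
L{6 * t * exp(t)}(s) 6/(s - 1)^2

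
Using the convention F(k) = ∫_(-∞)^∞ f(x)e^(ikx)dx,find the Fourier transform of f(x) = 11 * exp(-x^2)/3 11 * sqrt(pi) * exp(-k^2/4)/3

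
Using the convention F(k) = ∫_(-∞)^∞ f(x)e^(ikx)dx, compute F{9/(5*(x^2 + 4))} 9*pi*exp(-2*Abs(k))/10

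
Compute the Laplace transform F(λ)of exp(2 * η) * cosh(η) (λ - 2)/((λ - 2)^2 - 1)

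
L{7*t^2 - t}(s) 14/s^3 - 1/s^2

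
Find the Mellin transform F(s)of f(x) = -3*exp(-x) -3*gamma(s)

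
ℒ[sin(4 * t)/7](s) 4/(7 * (s^2 + 16))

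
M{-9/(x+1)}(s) -9*pi*csc(pi*s)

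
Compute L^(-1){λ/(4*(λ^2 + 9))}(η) cos(3*η)/4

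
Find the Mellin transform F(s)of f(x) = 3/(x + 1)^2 -3 * pi * (s - 1)/sin(pi * s)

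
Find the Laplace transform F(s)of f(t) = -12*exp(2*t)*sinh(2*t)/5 -24/(5*s*(s - 4))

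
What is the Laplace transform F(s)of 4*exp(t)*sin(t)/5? 4/(5*((s - 1)^2 + 1))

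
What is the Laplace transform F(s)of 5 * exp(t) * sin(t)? 5/((s - 1)^2 + 1)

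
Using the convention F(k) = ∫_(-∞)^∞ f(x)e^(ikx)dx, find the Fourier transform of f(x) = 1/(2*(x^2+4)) pi*exp(-2*Abs(k))/4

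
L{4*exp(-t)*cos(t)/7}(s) 4*(s + 1)/(7*((s + 1)^2 + 1))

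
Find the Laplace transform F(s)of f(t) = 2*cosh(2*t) 2*s/(s^2 - 4)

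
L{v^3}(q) 6/q^4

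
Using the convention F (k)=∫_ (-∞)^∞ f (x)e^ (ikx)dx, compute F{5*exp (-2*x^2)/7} 5*sqrt (2)*sqrt (pi)*exp (-k^2/8)/14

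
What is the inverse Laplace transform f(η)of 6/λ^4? η^3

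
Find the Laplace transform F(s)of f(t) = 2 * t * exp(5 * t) 2/(s - 5)^2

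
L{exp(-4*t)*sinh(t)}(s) 1/((s + 4)^2 - 1)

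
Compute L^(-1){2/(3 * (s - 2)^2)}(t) 2 * t * exp(2 * t)/3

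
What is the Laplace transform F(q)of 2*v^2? 4/q^3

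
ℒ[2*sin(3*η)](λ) 6/(λ^2 + 9)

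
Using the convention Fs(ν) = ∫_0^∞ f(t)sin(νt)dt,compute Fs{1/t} pi/2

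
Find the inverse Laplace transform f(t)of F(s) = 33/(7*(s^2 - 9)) 11*sinh(3*t)/7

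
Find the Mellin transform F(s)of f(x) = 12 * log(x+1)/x -12 * pi * csc(pi * s)/(s - 1)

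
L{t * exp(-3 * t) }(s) (s + 3) ^(-2) 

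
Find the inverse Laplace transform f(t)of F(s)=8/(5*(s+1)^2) 8*t*exp(-t)/5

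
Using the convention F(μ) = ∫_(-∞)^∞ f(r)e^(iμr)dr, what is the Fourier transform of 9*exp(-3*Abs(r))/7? 54/(7*(μ^2 + 9))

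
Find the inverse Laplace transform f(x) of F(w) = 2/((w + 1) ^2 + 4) exp(-x) * sin(2 * x) 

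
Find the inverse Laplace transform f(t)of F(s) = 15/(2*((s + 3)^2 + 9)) 5*exp(-3*t)*sin(3*t)/2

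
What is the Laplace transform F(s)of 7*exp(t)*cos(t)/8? 7*(s - 1)/(8*((s - 1)^2 + 1))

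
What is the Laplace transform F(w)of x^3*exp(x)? 6/(w - 1)^4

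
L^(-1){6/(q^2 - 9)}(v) 2 * sinh(3 * v)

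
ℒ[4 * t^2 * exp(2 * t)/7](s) 8/(7 * (s - 2)^3)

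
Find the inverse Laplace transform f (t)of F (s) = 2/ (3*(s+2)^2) 2*t*exp (-2*t)/3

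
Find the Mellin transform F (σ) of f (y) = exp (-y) gamma (σ) 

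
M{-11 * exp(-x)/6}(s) -11 * gamma(s)/6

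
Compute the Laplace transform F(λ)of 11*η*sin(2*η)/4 11*λ/(λ^2 + 4)^2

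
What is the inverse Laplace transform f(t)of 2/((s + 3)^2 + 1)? 2*exp(-3*t)*sin(t)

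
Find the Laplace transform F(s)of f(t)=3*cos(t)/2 3*s/(2*(s^2 + 1))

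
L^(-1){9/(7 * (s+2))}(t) 9 * exp(-2 * t)/7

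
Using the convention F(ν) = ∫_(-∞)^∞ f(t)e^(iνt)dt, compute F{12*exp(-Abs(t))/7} 24/(7*(ν^2 + 1))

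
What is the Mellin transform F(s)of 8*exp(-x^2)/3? 4*gamma(s/2)/3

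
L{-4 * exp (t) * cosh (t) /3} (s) 4 * (1 - s) / (3 * s * (s - 2) ) 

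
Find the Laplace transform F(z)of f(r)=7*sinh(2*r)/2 7/(z^2 - 4)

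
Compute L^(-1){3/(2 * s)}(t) 3/2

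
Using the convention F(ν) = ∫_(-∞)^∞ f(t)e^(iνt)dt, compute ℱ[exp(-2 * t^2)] sqrt(2) * sqrt(pi) * exp(-ν^2/8)/2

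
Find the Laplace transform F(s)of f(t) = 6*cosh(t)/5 6*s/(5*(s^2 - 1))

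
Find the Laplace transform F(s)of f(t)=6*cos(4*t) 6*s/(s^2 + 16)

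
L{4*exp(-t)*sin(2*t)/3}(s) 8/(3*((s+1)^2+4))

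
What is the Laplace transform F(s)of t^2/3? 2/(3*s^3)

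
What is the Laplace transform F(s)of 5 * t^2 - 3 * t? 10/s^3 - 3/s^2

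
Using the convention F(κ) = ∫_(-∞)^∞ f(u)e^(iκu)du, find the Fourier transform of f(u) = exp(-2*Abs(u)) 4/(κ^2 + 4)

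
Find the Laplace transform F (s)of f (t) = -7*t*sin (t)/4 -7*s/ (2*(s^2 + 1)^2)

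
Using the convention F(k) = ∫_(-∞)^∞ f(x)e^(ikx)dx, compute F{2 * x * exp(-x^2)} I * sqrt(pi) * k * exp(-k^2/4)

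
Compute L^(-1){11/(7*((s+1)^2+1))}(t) 11*exp(-t)*sin(t)/7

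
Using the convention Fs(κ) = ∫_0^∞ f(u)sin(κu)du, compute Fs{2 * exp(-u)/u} 2 * atan(κ)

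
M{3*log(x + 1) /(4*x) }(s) -3*pi*csc(pi*s) /(4*s - 4) 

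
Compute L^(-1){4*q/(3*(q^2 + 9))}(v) 4*cos(3*v)/3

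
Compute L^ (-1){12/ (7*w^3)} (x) 6*x^2/7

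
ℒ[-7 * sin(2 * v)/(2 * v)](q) -7 * atan(2/q)/2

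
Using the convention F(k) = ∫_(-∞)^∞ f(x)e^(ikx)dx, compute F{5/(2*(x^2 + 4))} 5*pi*exp(-2*Abs(k))/4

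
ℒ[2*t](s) 2/s^2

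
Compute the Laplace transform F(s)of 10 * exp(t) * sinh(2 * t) 20/((s - 1)^2-4)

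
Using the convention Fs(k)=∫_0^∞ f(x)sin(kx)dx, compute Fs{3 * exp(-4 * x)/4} 3 * k/(4 * (k^2 + 16))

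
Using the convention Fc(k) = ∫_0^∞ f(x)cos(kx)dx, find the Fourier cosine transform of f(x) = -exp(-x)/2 -1/(2 * k^2 + 2)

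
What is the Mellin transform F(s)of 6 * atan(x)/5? -3 * pi * sec(pi * s/2)/(5 * s)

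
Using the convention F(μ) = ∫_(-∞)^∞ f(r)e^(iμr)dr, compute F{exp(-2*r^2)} sqrt(2)*sqrt(pi)*exp(-μ^2/8)/2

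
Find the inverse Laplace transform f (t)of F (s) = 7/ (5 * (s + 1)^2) 7 * t * exp (-t)/5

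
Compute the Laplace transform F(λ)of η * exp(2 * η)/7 1/(7 * (λ - 2)^2)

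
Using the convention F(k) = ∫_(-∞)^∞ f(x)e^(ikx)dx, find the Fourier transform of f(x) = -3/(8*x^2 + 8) -3*pi*exp(-Abs(k))/8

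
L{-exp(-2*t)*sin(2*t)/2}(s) -1/((s + 2)^2 + 4)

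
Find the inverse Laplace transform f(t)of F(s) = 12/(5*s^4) 2*t^3/5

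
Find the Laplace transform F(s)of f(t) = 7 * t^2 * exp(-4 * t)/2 7/(s + 4)^3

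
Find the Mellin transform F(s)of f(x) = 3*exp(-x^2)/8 3*gamma(s/2)/16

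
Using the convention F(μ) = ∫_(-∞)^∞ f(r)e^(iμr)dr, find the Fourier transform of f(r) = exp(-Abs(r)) 2/(μ^2 + 1)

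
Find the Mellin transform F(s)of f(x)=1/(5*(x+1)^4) gamma(s)*gamma(4 - s)/30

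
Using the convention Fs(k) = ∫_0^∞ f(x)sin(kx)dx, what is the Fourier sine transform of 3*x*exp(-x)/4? 3*k/(2*(k^2 + 1)^2)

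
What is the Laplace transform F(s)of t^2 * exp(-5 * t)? 2/(s + 5)^3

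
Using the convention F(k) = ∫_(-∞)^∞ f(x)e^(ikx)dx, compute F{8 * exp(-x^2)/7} 8 * sqrt(pi) * exp(-k^2/4)/7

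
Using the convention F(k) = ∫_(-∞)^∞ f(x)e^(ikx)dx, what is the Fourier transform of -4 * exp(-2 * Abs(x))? -16/(k^2 + 4)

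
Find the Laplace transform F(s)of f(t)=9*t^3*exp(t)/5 54/(5*(s - 1)^4)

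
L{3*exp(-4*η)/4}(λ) 3/(4*(λ + 4))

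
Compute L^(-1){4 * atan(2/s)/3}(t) 4 * sin(2 * t)/(3 * t)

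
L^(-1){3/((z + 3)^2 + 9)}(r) exp(-3*r)*sin(3*r)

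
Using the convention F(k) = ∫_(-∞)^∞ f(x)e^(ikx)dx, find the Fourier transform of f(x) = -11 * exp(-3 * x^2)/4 -11 * sqrt(3) * sqrt(pi) * exp(-k^2/12)/12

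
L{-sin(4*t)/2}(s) -2/(s^2 + 16)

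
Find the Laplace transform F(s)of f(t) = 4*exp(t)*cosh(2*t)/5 4*(s - 1)/(5*((s - 1)^2 - 4))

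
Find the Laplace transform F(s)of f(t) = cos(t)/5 s/(5*(s^2 + 1))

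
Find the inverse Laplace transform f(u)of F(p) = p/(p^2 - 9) cosh(3*u)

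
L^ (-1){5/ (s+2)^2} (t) 5*t*exp (-2*t)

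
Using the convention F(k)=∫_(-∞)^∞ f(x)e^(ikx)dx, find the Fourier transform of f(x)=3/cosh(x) 3 * pi/cosh(pi * k/2)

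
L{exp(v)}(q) 1/(q - 1)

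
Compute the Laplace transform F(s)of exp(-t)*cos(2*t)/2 (s + 1)/(2*((s + 1)^2 + 4))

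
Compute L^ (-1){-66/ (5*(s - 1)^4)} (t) -11*t^3*exp (t)/5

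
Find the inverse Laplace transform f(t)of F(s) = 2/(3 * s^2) 2 * t/3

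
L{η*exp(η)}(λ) (λ - 1)^(-2)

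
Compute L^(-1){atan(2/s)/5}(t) sin(2*t)/(5*t)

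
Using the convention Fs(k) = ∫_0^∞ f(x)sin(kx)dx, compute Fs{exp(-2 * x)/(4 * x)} atan(k/2)/4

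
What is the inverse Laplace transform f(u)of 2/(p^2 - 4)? sinh(2*u)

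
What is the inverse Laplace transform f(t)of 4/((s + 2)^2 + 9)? 4 * exp(-2 * t) * sin(3 * t)/3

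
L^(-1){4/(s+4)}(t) 4 * exp(-4 * t)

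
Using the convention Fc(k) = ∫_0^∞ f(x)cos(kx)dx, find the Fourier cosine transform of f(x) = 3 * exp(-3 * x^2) sqrt(3) * sqrt(pi) * exp(-k^2/12)/2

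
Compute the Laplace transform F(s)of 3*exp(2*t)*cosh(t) 3*(s - 2)/((s - 2)^2 - 1)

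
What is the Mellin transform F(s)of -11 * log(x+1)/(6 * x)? 11 * pi * csc(pi * s)/(6 * (s - 1))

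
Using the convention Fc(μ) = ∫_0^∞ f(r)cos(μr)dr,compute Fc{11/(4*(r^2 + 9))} 11*pi*exp(-3*μ)/24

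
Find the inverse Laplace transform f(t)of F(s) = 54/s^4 9*t^3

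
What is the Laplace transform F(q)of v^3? 6/q^4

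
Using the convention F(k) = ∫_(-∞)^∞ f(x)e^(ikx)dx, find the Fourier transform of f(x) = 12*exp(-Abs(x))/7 24/(7*(k^2+1))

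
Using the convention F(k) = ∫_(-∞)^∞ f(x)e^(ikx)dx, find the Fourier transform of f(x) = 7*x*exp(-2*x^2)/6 7*sqrt(2)*I*sqrt(pi)*k*exp(-k^2/8)/48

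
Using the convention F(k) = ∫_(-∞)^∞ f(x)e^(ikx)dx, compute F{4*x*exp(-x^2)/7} 2*I*sqrt(pi)*k*exp(-k^2/4)/7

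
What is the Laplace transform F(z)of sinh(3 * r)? 3/(z^2 - 9)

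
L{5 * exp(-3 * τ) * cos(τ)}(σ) 5 * (σ + 3)/((σ + 3)^2 + 1)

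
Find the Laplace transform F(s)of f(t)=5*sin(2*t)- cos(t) 10/(s^2 + 4)- s/(s^2 + 1)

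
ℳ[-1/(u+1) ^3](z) -pi*(z - 2)*(z - 1) /(2*sin(pi*z) ) 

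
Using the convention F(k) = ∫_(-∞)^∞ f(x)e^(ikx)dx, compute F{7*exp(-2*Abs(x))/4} 7/(k^2 + 4)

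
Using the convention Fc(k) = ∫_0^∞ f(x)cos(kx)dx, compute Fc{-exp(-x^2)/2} -sqrt(pi)*exp(-k^2/4)/4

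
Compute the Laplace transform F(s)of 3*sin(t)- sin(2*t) 3/(s^2 + 1) - 2/(s^2 + 4)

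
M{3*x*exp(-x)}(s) 3*gamma(s + 1)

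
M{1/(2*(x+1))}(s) pi*csc(pi*s)/2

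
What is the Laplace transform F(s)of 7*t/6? 7/(6*s^2)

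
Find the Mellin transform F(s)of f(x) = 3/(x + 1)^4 gamma(s)*gamma(4 - s)/2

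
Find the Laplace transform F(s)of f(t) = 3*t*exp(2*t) 3/(s - 2)^2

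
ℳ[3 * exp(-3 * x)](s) 3^(1 - s) * gamma(s)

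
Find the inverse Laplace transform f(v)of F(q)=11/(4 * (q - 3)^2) 11 * v * exp(3 * v)/4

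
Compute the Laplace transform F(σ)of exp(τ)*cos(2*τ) (σ - 1)/((σ - 1)^2+4)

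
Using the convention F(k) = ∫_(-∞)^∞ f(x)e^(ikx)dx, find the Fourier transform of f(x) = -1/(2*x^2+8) -pi*exp(-2*Abs(k))/4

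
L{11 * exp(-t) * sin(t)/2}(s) 11/(2 * ((s + 1)^2 + 1))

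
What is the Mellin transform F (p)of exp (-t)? gamma (p)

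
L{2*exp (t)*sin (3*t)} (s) 6/ ( (s - 1)^2 + 9)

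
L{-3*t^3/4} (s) -9/ (2*s^4) 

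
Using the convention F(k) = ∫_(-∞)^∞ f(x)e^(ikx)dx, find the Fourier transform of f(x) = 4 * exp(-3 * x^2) 4 * sqrt(3) * sqrt(pi) * exp(-k^2/12)/3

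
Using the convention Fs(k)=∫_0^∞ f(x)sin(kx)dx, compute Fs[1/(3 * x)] pi/6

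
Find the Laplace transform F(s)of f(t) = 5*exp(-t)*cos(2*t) 5*(s+1)/((s+1)^2+4)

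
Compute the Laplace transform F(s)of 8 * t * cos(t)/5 8 * (s^2 - 1)/(5 * (s^2 + 1)^2)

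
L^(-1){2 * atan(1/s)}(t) 2 * sin(t)/t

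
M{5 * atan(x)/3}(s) -5 * pi * sec(pi * s/2)/(6 * s)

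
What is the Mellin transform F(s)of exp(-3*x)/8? gamma(s)/(8*3^s)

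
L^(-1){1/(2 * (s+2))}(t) exp(-2 * t)/2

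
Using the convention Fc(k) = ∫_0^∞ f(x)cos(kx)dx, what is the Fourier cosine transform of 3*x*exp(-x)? 3*(1 - k^2)/(k^2 + 1)^2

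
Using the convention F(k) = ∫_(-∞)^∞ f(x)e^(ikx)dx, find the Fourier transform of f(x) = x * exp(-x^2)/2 I * sqrt(pi) * k * exp(-k^2/4)/4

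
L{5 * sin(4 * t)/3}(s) 20/(3 * (s^2 + 16))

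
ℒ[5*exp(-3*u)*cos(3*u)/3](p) 5*(p + 3)/(3*((p + 3)^2 + 9))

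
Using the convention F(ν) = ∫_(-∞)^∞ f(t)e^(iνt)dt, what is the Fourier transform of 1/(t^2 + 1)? pi * exp(-Abs(ν))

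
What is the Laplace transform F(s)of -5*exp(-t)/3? -5/(3*s + 3)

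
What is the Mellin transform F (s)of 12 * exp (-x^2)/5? 6 * gamma (s/2)/5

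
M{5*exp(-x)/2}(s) 5*gamma(s)/2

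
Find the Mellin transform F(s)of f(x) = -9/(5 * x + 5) -9 * pi * csc(pi * s)/5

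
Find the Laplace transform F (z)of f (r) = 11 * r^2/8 11/ (4 * z^3)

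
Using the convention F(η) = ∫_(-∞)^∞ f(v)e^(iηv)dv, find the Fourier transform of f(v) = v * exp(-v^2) I * sqrt(pi) * η * exp(-η^2/4)/2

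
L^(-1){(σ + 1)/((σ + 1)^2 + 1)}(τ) exp(-τ)*cos(τ)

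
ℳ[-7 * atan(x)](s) 7 * pi * sec(pi * s/2)/(2 * s)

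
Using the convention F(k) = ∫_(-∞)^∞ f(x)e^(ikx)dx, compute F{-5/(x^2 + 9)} -5*pi*exp(-3*Abs(k))/3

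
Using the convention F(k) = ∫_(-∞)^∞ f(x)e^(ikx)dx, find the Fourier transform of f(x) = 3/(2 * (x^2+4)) 3 * pi * exp(-2 * Abs(k))/4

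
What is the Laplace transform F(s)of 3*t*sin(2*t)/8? 3*s/(2*(s^2+4)^2)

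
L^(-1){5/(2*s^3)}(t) 5*t^2/4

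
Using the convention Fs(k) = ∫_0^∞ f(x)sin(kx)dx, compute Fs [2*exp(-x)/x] 2*atan(k)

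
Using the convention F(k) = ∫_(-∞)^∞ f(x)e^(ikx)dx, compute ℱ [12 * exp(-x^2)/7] 12 * sqrt(pi) * exp(-k^2/4)/7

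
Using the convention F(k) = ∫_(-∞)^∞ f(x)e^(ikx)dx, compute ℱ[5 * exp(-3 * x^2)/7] 5 * sqrt(3) * sqrt(pi) * exp(-k^2/12)/21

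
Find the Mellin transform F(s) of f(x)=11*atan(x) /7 -11*pi*sec(pi*s/2) /(14*s) 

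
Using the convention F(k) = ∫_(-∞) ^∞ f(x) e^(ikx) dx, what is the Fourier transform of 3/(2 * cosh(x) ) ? 3 * pi/(2 * cosh(pi * k/2) ) 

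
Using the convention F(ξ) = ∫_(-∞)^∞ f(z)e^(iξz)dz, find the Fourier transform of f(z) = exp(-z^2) sqrt(pi)*exp(-ξ^2/4)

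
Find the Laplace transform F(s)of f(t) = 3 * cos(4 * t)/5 3 * s/(5 * (s^2 + 16))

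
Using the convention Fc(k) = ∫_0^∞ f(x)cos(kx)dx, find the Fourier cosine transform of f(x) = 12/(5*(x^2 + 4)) 3*pi*exp(-2*k)/5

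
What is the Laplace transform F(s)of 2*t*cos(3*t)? 2*(s^2 - 9)/(s^2 + 9)^2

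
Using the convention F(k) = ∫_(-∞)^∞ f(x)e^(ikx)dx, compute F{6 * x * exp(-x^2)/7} 3 * I * sqrt(pi) * k * exp(-k^2/4)/7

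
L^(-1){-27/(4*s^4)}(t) -9*t^3/8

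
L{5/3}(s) 5/(3*s)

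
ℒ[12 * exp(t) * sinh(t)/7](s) 12/(7 * s * (s - 2))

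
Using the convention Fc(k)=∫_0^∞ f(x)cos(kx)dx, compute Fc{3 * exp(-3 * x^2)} sqrt(3) * sqrt(pi) * exp(-k^2/12)/2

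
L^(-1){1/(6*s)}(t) 1/6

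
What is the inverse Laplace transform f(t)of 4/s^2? 4*t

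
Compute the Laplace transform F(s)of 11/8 11/(8 * s)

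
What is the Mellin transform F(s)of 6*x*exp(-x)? 6*gamma(s+1)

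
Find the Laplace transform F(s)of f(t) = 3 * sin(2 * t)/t 3 * atan(2/s)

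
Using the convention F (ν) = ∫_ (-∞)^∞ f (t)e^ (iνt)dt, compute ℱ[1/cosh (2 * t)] pi/ (2 * cosh (pi * ν/4))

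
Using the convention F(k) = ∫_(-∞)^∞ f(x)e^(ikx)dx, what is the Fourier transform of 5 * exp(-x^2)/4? 5 * sqrt(pi) * exp(-k^2/4)/4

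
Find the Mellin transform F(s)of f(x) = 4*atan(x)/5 -2*pi*sec(pi*s/2)/(5*s)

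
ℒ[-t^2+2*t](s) 2/s^2 - 2/s^3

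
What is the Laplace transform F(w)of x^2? 2/w^3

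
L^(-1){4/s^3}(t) 2*t^2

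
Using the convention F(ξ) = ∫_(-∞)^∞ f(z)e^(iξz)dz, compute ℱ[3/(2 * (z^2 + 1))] 3 * pi * exp(-Abs(ξ))/2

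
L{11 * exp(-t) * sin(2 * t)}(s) 22/((s+1)^2+4)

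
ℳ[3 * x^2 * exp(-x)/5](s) 3 * gamma(s + 2)/5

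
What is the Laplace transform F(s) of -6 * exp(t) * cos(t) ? 6 * (1 - s) /((s - 1) ^2 + 1) 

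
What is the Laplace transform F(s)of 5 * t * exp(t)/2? 5/(2 * (s - 1)^2)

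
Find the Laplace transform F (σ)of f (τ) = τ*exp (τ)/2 1/ (2*(σ - 1)^2)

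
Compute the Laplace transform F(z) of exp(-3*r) 1/(z + 3) 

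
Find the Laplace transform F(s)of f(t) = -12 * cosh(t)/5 -12 * s/(5 * s^2 - 5)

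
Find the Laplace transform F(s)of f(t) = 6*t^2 12/s^3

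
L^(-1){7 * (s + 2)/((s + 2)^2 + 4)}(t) 7 * exp(-2 * t) * cos(2 * t)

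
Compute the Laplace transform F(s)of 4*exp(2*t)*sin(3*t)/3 4/((s - 2)^2 + 9)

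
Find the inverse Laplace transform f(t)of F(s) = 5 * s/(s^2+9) 5 * cos(3 * t)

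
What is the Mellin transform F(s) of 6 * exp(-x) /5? 6 * gamma(s) /5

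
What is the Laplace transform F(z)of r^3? 6/z^4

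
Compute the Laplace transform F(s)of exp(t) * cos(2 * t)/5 (s - 1)/(5 * ((s - 1)^2 + 4))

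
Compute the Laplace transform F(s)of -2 -2/s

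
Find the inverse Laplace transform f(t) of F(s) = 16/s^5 2*t^4/3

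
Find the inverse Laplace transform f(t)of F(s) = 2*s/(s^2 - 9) 2*cosh(3*t)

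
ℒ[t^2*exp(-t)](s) 2/(s + 1)^3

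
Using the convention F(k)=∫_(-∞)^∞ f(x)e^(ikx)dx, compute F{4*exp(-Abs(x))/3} 8/(3*(k^2 + 1))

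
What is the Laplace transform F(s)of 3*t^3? 18/s^4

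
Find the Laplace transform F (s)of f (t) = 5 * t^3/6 5/s^4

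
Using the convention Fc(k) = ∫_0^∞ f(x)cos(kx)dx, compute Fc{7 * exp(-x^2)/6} 7 * sqrt(pi) * exp(-k^2/4)/12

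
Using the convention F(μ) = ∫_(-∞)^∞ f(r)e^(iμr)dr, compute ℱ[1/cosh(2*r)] pi/(2*cosh(pi*μ/4))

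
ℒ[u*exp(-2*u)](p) (p + 2)^(-2)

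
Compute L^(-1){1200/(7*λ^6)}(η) 10*η^5/7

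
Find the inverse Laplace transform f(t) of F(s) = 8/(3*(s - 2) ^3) 4*t^2*exp(2*t) /3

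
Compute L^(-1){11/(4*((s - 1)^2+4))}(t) 11*exp(t)*sin(2*t)/8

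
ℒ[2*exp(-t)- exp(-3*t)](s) 2/(s+1)-1/(s+3)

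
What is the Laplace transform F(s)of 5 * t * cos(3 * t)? 5 * (s^2 - 9)/(s^2 + 9)^2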